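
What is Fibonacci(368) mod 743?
190

Matrix identity: Q^n = [[F_(n+1), F_n], [F_n, F_(n-1)]] with Q = [[1,1],[1,0]].
n = 368 = 101110000₂. Square-and-multiply, entries mod 743:
Q^1 = [[1,1],[1,0]]
Q^2 = (Q^1)² = [[2,1],[1,1]]
Q^5 = (Q^2)²·Q = [[8,5],[5,3]]
Q^11 = (Q^5)²·Q = [[144,89],[89,55]]
Q^23 = (Q^11)²·Q = [[302,423],[423,622]]
Q^46 = (Q^23)² = [[424,34],[34,390]]
Q^92 = (Q^46)² = [[383,185],[185,198]]
Q^184 = (Q^92)² = [[365,493],[493,615]]
Q^368 = (Q^184)² = [[316,190],[190,126]]
F_368 mod 743 = Q^368[0][1] = 190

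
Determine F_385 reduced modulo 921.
832

Matrix identity: Q^n = [[F_(n+1), F_n], [F_n, F_(n-1)]] with Q = [[1,1],[1,0]].
n = 385 = 110000001₂. Square-and-multiply, entries mod 921:
Q^1 = [[1,1],[1,0]]
Q^3 = (Q^1)²·Q = [[3,2],[2,1]]
Q^6 = (Q^3)² = [[13,8],[8,5]]
Q^12 = (Q^6)² = [[233,144],[144,89]]
Q^24 = (Q^12)² = [[424,318],[318,106]]
Q^48 = (Q^24)² = [[916,918],[918,919]]
Q^96 = (Q^48)² = [[34,21],[21,13]]
Q^192 = (Q^96)² = [[676,66],[66,610]]
Q^385 = (Q^192)²·Q = [[55,832],[832,144]]
F_385 mod 921 = Q^385[0][1] = 832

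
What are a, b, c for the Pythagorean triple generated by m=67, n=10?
(4389, 1340, 4589)

Euclid's formula: a = m² - n², b = 2mn, c = m² + n²
m = 67, n = 10
a = 67² - 10² = 4489 - 100 = 4389
b = 2 × 67 × 10 = 1340
c = 67² + 10² = 4489 + 100 = 4589
Verification: 4389² + 1340² = 19263321 + 1795600 = 21058921 = 4589² ✓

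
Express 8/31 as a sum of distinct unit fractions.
1/4 + 1/124

Greedy algorithm:
8/31: ceiling(31/8) = 4, use 1/4
1/124: ceiling(124/1) = 124, use 1/124
Result: 8/31 = 1/4 + 1/124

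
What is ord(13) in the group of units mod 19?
18

19 is prime, so ord(13) divides φ(19) = 18.
Divisors of 18: 1, 2, 3, 6, 9, 18.
Repeated squaring: 13^1 ≡ 13, 13^2 ≡ 17, 13^4 ≡ 4, 13^8 ≡ 16, 13^16 ≡ 9 (mod 19).
Test 13^d mod 19 for each divisor d in increasing order:
13^1 ≡ 13
13^2 ≡ 17
13^3 = 13^2·13^1 ≡ 12
13^6 = 13^4·13^2 ≡ 11
13^9 = 13^8·13^1 ≡ 18
13^18 = 13^16·13^2 ≡ 1  ← first divisor giving 1
The order is 18.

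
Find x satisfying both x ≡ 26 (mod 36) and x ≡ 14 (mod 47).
1142

Using Chinese Remainder Theorem:
M = 36 × 47 = 1692
M1 = 47, M2 = 36
y1 = 47^(-1) mod 36 = 23
y2 = 36^(-1) mod 47 = 17
x = (26×47×23 + 14×36×17) mod 1692 = 1142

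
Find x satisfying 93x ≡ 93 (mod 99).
x ≡ 1 (mod 33)

gcd(93, 99) = 3, which divides 93, so solutions exist.
Divide through by 3: 31x ≡ 31 (mod 33).
Find 31^(-1) mod 33 by the extended Euclidean algorithm:
33 = 1 × 31 + 2  ⟹  2 = (1)·33 + (-1)·31
31 = 15 × 2 + 1  ⟹  1 = (-15)·33 + (16)·31
So (16)·31 ≡ 1 (mod 33), i.e. 31^(-1) ≡ 16 (mod 33).
x ≡ 16 × 31 = 496 ≡ 1 (mod 33).
Check: 93 × 1 = 93 ≡ 93 (mod 99).
x ≡ 1 (mod 33), giving 3 solutions mod 99.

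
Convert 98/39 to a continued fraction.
[2; 1, 1, 19]

Euclidean algorithm steps:
98 = 2 × 39 + 20
39 = 1 × 20 + 19
20 = 1 × 19 + 1
19 = 19 × 1 + 0
Continued fraction: [2; 1, 1, 19]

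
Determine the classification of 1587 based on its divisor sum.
deficient

Proper divisors of 1587: sum = 1 + 3 + 23 + 69 + 529 = 625
Since 625 < 1587, 1587 is deficient.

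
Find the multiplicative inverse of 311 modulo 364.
103

gcd(311, 364) = 1, so the inverse exists.
Extended Euclidean algorithm on (364, 311):
364 = 1 × 311 + 53  ⟹  53 = (1)·364 + (-1)·311
311 = 5 × 53 + 46  ⟹  46 = (-5)·364 + (6)·311
53 = 1 × 46 + 7  ⟹  7 = (6)·364 + (-7)·311
46 = 6 × 7 + 4  ⟹  4 = (-41)·364 + (48)·311
7 = 1 × 4 + 3  ⟹  3 = (47)·364 + (-55)·311
4 = 1 × 3 + 1  ⟹  1 = (-88)·364 + (103)·311
So (103)·311 ≡ 1 (mod 364), i.e. 311^(-1) ≡ 103 (mod 364).
Check: 311 × 103 = 32033 ≡ 1 (mod 364)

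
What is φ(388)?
192

388 = 2^2 × 97
φ(n) = n × ∏(1 - 1/p) for each prime p dividing n
φ(388) = 388 × (1 - 1/2) × (1 - 1/97) = 192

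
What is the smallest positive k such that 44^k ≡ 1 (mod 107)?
53

107 is prime, so ord(44) divides φ(107) = 106.
Divisors of 106: 1, 2, 53, 106.
Repeated squaring: 44^1 ≡ 44, 44^2 ≡ 10, 44^4 ≡ 100, 44^8 ≡ 49, 44^16 ≡ 47, 44^32 ≡ 69, 44^64 ≡ 53 (mod 107).
Test 44^d mod 107 for each divisor d in increasing order:
44^1 ≡ 44
44^2 ≡ 10
44^53 = 44^32·44^16·44^4·44^1 ≡ 1  ← first divisor giving 1
The order is 53.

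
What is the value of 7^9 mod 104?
47

Repeated squaring. Binary of 9 = 1001.
7^1 ≡ 7 (mod 104); 7^2 ≡ 49 (mod 104); 7^4 ≡ 9 (mod 104); 7^8 ≡ 81 (mod 104)
7^9 = 7^1 × 7^8 ≡ 47 (mod 104)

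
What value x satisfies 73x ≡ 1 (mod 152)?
25

gcd(73, 152) = 1, so the inverse exists.
Extended Euclidean algorithm on (152, 73):
152 = 2 × 73 + 6  ⟹  6 = (1)·152 + (-2)·73
73 = 12 × 6 + 1  ⟹  1 = (-12)·152 + (25)·73
So (25)·73 ≡ 1 (mod 152), i.e. 73^(-1) ≡ 25 (mod 152).
Check: 73 × 25 = 1825 ≡ 1 (mod 152)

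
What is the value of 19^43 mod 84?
19

Repeated squaring. Binary of 43 = 101011.
19^1 ≡ 19 (mod 84); 19^2 ≡ 25 (mod 84); 19^4 ≡ 37 (mod 84); 19^8 ≡ 25 (mod 84); 19^16 ≡ 37 (mod 84); 19^32 ≡ 25 (mod 84)
19^43 = 19^1 × 19^2 × 19^8 × 19^32 ≡ 19 (mod 84)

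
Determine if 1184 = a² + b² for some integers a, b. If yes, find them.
20² + 28² (a=20, b=28)

Factorization: 1184 = 2^5 × 37
By Fermat: n is sum of two squares iff every prime p ≡ 3 (mod 4) appears to even power.
All primes ≡ 3 (mod 4) appear to even power.
Search a = 0, 1, 2, … for 1184 - a² a perfect square: first hit at a = 20: 1184 - 400 = 784 = 28².
1184 = 20² + 28² = 400 + 784 ✓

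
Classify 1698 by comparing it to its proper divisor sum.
abundant

Proper divisors of 1698: sum = 1 + 2 + 3 + 6 + 283 + 566 + 849 = 1710
Since 1710 > 1698, 1698 is abundant.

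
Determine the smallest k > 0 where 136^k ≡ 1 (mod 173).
43

173 is prime, so ord(136) divides φ(173) = 172.
Divisors of 172: 1, 2, 4, 43, 86, 172.
Repeated squaring: 136^1 ≡ 136, 136^2 ≡ 158, 136^4 ≡ 52, 136^8 ≡ 109, 136^16 ≡ 117, 136^32 ≡ 22, 136^64 ≡ 138, 136^128 ≡ 14 (mod 173).
Test 136^d mod 173 for each divisor d in increasing order:
136^1 ≡ 136
136^2 ≡ 158
136^4 ≡ 52
136^43 = 136^32·136^8·136^2·136^1 ≡ 1  ← first divisor giving 1
The order is 43.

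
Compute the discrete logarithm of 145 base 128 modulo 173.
149

Baby-step giant-step with step n = ⌈√173⌉ = 14.
Baby steps 128^j mod 173 (j:value) for j=0..13: 0:1, 1:128, 2:122, 3:46, 4:6, 5:76, 6:40, 7:103, 8:36, 9:110, 10:67, 11:99, 12:43, 13:141.
Giant-step multiplier: 128^(-14) ≡ 128^(172-14) = 128^158 ≡ 34 (mod 173).
Giant steps γ_i = 145·34^i mod 173: γ_0=145, γ_1=86, γ_2=156, γ_3=114, γ_4=70, γ_5=131, γ_6=129, γ_7=61, γ_8=171, γ_9=105, γ_10=110 (in table at j=9).
x = i·n + j = 10·14 + 9 = 149.
Check: 128^149 ≡ 145 (mod 173).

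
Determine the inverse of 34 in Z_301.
62

gcd(34, 301) = 1, so the inverse exists.
Extended Euclidean algorithm on (301, 34):
301 = 8 × 34 + 29  ⟹  29 = (1)·301 + (-8)·34
34 = 1 × 29 + 5  ⟹  5 = (-1)·301 + (9)·34
29 = 5 × 5 + 4  ⟹  4 = (6)·301 + (-53)·34
5 = 1 × 4 + 1  ⟹  1 = (-7)·301 + (62)·34
So (62)·34 ≡ 1 (mod 301), i.e. 34^(-1) ≡ 62 (mod 301).
Check: 34 × 62 = 2108 ≡ 1 (mod 301)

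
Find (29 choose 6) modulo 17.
6

Using Lucas' theorem:
Write n=29 and k=6 in base 17:
n in base 17: [1, 12]
k in base 17: [0, 6]
C(29,6) mod 17 = ∏ C(n_i, k_i) mod 17
Digit binomials (mod 17): C(1,0) = 1; C(12,6) = 924 ≡ 6
Product: 1 × 6 = 6 ≡ 6 (mod 17)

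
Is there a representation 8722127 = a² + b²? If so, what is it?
Not possible

Factorization: 8722127 = 29 × 67^3
By Fermat: n is sum of two squares iff every prime p ≡ 3 (mod 4) appears to even power.
Prime(s) ≡ 3 (mod 4) with odd exponent: [(67, 3)]
Therefore 8722127 cannot be expressed as a² + b².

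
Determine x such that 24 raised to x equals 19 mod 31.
28

Baby-step giant-step with step n = ⌈√31⌉ = 6.
Baby steps 24^j mod 31 (j:value) for j=0..5: 0:1, 1:24, 2:18, 3:29, 4:14, 5:26.
Giant-step multiplier: 24^(-6) ≡ 24^(30-6) = 24^24 ≡ 8 (mod 31).
Giant steps γ_i = 19·8^i mod 31: γ_0=19, γ_1=28, γ_2=7, γ_3=25, γ_4=14 (in table at j=4).
x = i·n + j = 4·6 + 4 = 28.
Check: 24^28 ≡ 19 (mod 31).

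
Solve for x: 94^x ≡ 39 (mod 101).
65

Baby-step giant-step with step n = ⌈√101⌉ = 11.
Baby steps 94^j mod 101 (j:value) for j=0..10: 0:1, 1:94, 2:49, 3:61, 4:78, 5:60, 6:85, 7:11, 8:24, 9:34, 10:65.
Giant-step multiplier: 94^(-11) ≡ 94^(100-11) = 94^89 ≡ 99 (mod 101).
Giant steps γ_i = 39·99^i mod 101: γ_0=39, γ_1=23, γ_2=55, γ_3=92, γ_4=18, γ_5=65 (in table at j=10).
x = i·n + j = 5·11 + 10 = 65.
Check: 94^65 ≡ 39 (mod 101).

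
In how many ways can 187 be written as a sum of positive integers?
1280011042268

p(n) counts ways to write n as a sum of positive integers (order ignored).
Euler's pentagonal recurrence: p(k) = p(k-1) + p(k-2) - p(k-5) - p(k-7) + p(k-12) + p(k-15) - ... (offsets j(3j∓1)/2, signs ++--, p(0)=1, p(<0)=0).
DP table for k = 0..186: p(0)=1, p(1)=1, p(2)=2, p(3)=3, p(4)=5, p(5)=7, p(6)=11, p(7)=15, p(8)=22, p(9)=30, p(10)=42, p(11)=56, p(12)=77, p(13)=101, p(14)=135, p(15)=176, p(16)=231, p(17)=297, p(18)=385, p(19)=490, p(20)=627, p(21)=792, p(22)=1002, p(23)=1255, p(24)=1575, p(25)=1958, p(26)=2436, p(27)=3010, p(28)=3718, p(29)=4565, p(30)=5604, p(31)=6842, p(32)=8349, p(33)=10143, p(34)=12310, p(35)=14883, p(36)=17977, p(37)=21637, p(38)=26015, p(39)=31185, p(40)=37338, p(41)=44583, p(42)=53174, p(43)=63261, p(44)=75175, p(45)=89134, p(46)=105558, p(47)=124754, p(48)=147273, p(49)=173525, p(50)=204226, p(51)=239943, p(52)=281589, p(53)=329931, p(54)=386155, p(55)=451276, p(56)=526823, p(57)=614154, p(58)=715220, p(59)=831820, p(60)=966467, p(61)=1121505, p(62)=1300156, p(63)=1505499, p(64)=1741630, p(65)=2012558, p(66)=2323520, p(67)=2679689, p(68)=3087735, p(69)=3554345, p(70)=4087968, p(71)=4697205, p(72)=5392783, p(73)=6185689, p(74)=7089500, p(75)=8118264, p(76)=9289091, p(77)=10619863, p(78)=12132164, p(79)=13848650, p(80)=15796476, p(81)=18004327, p(82)=20506255, p(83)=23338469, p(84)=26543660, p(85)=30167357, p(86)=34262962, p(87)=38887673, p(88)=44108109, p(89)=49995925, p(90)=56634173, p(91)=64112359, p(92)=72533807, p(93)=82010177, p(94)=92669720, p(95)=104651419, p(96)=118114304, p(97)=133230930, p(98)=150198136, p(99)=169229875, p(100)=190569292, p(101)=214481126, p(102)=241265379, p(103)=271248950, p(104)=304801365, p(105)=342325709, p(106)=384276336, p(107)=431149389, p(108)=483502844, p(109)=541946240, p(110)=607163746, p(111)=679903203, p(112)=761002156, p(113)=851376628, p(114)=952050665, p(115)=1064144451, p(116)=1188908248, p(117)=1327710076, p(118)=1482074143, p(119)=1653668665, p(120)=1844349560, p(121)=2056148051, p(122)=2291320912, p(123)=2552338241, p(124)=2841940500, p(125)=3163127352, p(126)=3519222692, p(127)=3913864295, p(128)=4351078600, p(129)=4835271870, p(130)=5371315400, p(131)=5964539504, p(132)=6620830889, p(133)=7346629512, p(134)=8149040695, p(135)=9035836076, p(136)=10015581680, p(137)=11097645016, p(138)=12292341831, p(139)=13610949895, p(140)=15065878135, p(141)=16670689208, p(142)=18440293320, p(143)=20390982757, p(144)=22540654445, p(145)=24908858009, p(146)=27517052599, p(147)=30388671978, p(148)=33549419497, p(149)=37027355200, p(150)=40853235313, p(151)=45060624582, p(152)=49686288421, p(153)=54770336324, p(154)=60356673280, p(155)=66493182097, p(156)=73232243759, p(157)=80630964769, p(158)=88751778802, p(159)=97662728555, p(160)=107438159466, p(161)=118159068427, p(162)=129913904637, p(163)=142798995930, p(164)=156919475295, p(165)=172389800255, p(166)=189334822579, p(167)=207890420102, p(168)=228204732751, p(169)=250438925115, p(170)=274768617130, p(171)=301384802048, p(172)=330495499613, p(173)=362326859895, p(174)=397125074750, p(175)=435157697830, p(176)=476715857290, p(177)=522115831195, p(178)=571701605655, p(179)=625846753120, p(180)=684957390936, p(181)=749474411781, p(182)=819876908323, p(183)=896684817527, p(184)=980462880430, p(185)=1071823774337, p(186)=1171432692373.
Final step: p(187) = p(186) + p(185) - p(182) - p(180) + p(175) + p(172) - p(165) - p(161) + p(152) + p(147) - p(136) - p(130) + p(117) + p(110) - p(95) - p(87) + p(70) + p(61) - p(42) - p(32) + p(11) + p(0)
= 1171432692373 + 1071823774337 - 819876908323 - 684957390936 + 435157697830 + 330495499613 - 172389800255 - 118159068427 + 49686288421 + 30388671978 - 10015581680 - 5371315400 + 1327710076 + 607163746 - 104651419 - 38887673 + 4087968 + 1121505 - 53174 - 8349 + 56 + 1
= 1280011042268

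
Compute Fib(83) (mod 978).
689

Matrix identity: Q^n = [[F_(n+1), F_n], [F_n, F_(n-1)]] with Q = [[1,1],[1,0]].
n = 83 = 1010011₂. Square-and-multiply, entries mod 978:
Q^1 = [[1,1],[1,0]]
Q^2 = (Q^1)² = [[2,1],[1,1]]
Q^5 = (Q^2)²·Q = [[8,5],[5,3]]
Q^10 = (Q^5)² = [[89,55],[55,34]]
Q^20 = (Q^10)² = [[188,897],[897,269]]
Q^41 = (Q^20)²·Q = [[976,829],[829,147]]
Q^83 = (Q^41)²·Q = [[600,689],[689,889]]
F_83 mod 978 = Q^83[0][1] = 689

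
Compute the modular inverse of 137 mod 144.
41

gcd(137, 144) = 1, so the inverse exists.
Extended Euclidean algorithm on (144, 137):
144 = 1 × 137 + 7  ⟹  7 = (1)·144 + (-1)·137
137 = 19 × 7 + 4  ⟹  4 = (-19)·144 + (20)·137
7 = 1 × 4 + 3  ⟹  3 = (20)·144 + (-21)·137
4 = 1 × 3 + 1  ⟹  1 = (-39)·144 + (41)·137
So (41)·137 ≡ 1 (mod 144), i.e. 137^(-1) ≡ 41 (mod 144).
Check: 137 × 41 = 5617 ≡ 1 (mod 144)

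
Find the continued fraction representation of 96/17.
[5; 1, 1, 1, 5]

Euclidean algorithm steps:
96 = 5 × 17 + 11
17 = 1 × 11 + 6
11 = 1 × 6 + 5
6 = 1 × 5 + 1
5 = 5 × 1 + 0
Continued fraction: [5; 1, 1, 1, 5]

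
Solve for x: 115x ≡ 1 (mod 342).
229

gcd(115, 342) = 1, so the inverse exists.
Extended Euclidean algorithm on (342, 115):
342 = 2 × 115 + 112  ⟹  112 = (1)·342 + (-2)·115
115 = 1 × 112 + 3  ⟹  3 = (-1)·342 + (3)·115
112 = 37 × 3 + 1  ⟹  1 = (38)·342 + (-113)·115
So (-113)·115 ≡ 1 (mod 342), i.e. 115^(-1) ≡ -113 ≡ 229 (mod 342).
Check: 115 × 229 = 26335 ≡ 1 (mod 342)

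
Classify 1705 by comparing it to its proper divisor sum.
deficient

Proper divisors of 1705: sum = 1 + 5 + 11 + 31 + 55 + 155 + 341 = 599
Since 599 < 1705, 1705 is deficient.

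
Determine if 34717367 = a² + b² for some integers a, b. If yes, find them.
Not possible

Factorization: 34717367 = 71^3 × 97
By Fermat: n is sum of two squares iff every prime p ≡ 3 (mod 4) appears to even power.
Prime(s) ≡ 3 (mod 4) with odd exponent: [(71, 3)]
Therefore 34717367 cannot be expressed as a² + b².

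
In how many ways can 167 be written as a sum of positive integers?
207890420102

p(n) counts ways to write n as a sum of positive integers (order ignored).
Euler's pentagonal recurrence: p(k) = p(k-1) + p(k-2) - p(k-5) - p(k-7) + p(k-12) + p(k-15) - ... (offsets j(3j∓1)/2, signs ++--, p(0)=1, p(<0)=0).
DP table for k = 0..166: p(0)=1, p(1)=1, p(2)=2, p(3)=3, p(4)=5, p(5)=7, p(6)=11, p(7)=15, p(8)=22, p(9)=30, p(10)=42, p(11)=56, p(12)=77, p(13)=101, p(14)=135, p(15)=176, p(16)=231, p(17)=297, p(18)=385, p(19)=490, p(20)=627, p(21)=792, p(22)=1002, p(23)=1255, p(24)=1575, p(25)=1958, p(26)=2436, p(27)=3010, p(28)=3718, p(29)=4565, p(30)=5604, p(31)=6842, p(32)=8349, p(33)=10143, p(34)=12310, p(35)=14883, p(36)=17977, p(37)=21637, p(38)=26015, p(39)=31185, p(40)=37338, p(41)=44583, p(42)=53174, p(43)=63261, p(44)=75175, p(45)=89134, p(46)=105558, p(47)=124754, p(48)=147273, p(49)=173525, p(50)=204226, p(51)=239943, p(52)=281589, p(53)=329931, p(54)=386155, p(55)=451276, p(56)=526823, p(57)=614154, p(58)=715220, p(59)=831820, p(60)=966467, p(61)=1121505, p(62)=1300156, p(63)=1505499, p(64)=1741630, p(65)=2012558, p(66)=2323520, p(67)=2679689, p(68)=3087735, p(69)=3554345, p(70)=4087968, p(71)=4697205, p(72)=5392783, p(73)=6185689, p(74)=7089500, p(75)=8118264, p(76)=9289091, p(77)=10619863, p(78)=12132164, p(79)=13848650, p(80)=15796476, p(81)=18004327, p(82)=20506255, p(83)=23338469, p(84)=26543660, p(85)=30167357, p(86)=34262962, p(87)=38887673, p(88)=44108109, p(89)=49995925, p(90)=56634173, p(91)=64112359, p(92)=72533807, p(93)=82010177, p(94)=92669720, p(95)=104651419, p(96)=118114304, p(97)=133230930, p(98)=150198136, p(99)=169229875, p(100)=190569292, p(101)=214481126, p(102)=241265379, p(103)=271248950, p(104)=304801365, p(105)=342325709, p(106)=384276336, p(107)=431149389, p(108)=483502844, p(109)=541946240, p(110)=607163746, p(111)=679903203, p(112)=761002156, p(113)=851376628, p(114)=952050665, p(115)=1064144451, p(116)=1188908248, p(117)=1327710076, p(118)=1482074143, p(119)=1653668665, p(120)=1844349560, p(121)=2056148051, p(122)=2291320912, p(123)=2552338241, p(124)=2841940500, p(125)=3163127352, p(126)=3519222692, p(127)=3913864295, p(128)=4351078600, p(129)=4835271870, p(130)=5371315400, p(131)=5964539504, p(132)=6620830889, p(133)=7346629512, p(134)=8149040695, p(135)=9035836076, p(136)=10015581680, p(137)=11097645016, p(138)=12292341831, p(139)=13610949895, p(140)=15065878135, p(141)=16670689208, p(142)=18440293320, p(143)=20390982757, p(144)=22540654445, p(145)=24908858009, p(146)=27517052599, p(147)=30388671978, p(148)=33549419497, p(149)=37027355200, p(150)=40853235313, p(151)=45060624582, p(152)=49686288421, p(153)=54770336324, p(154)=60356673280, p(155)=66493182097, p(156)=73232243759, p(157)=80630964769, p(158)=88751778802, p(159)=97662728555, p(160)=107438159466, p(161)=118159068427, p(162)=129913904637, p(163)=142798995930, p(164)=156919475295, p(165)=172389800255, p(166)=189334822579.
Final step: p(167) = p(166) + p(165) - p(162) - p(160) + p(155) + p(152) - p(145) - p(141) + p(132) + p(127) - p(116) - p(110) + p(97) + p(90) - p(75) - p(67) + p(50) + p(41) - p(22) - p(12)
= 189334822579 + 172389800255 - 129913904637 - 107438159466 + 66493182097 + 49686288421 - 24908858009 - 16670689208 + 6620830889 + 3913864295 - 1188908248 - 607163746 + 133230930 + 56634173 - 8118264 - 2679689 + 204226 + 44583 - 1002 - 77
= 207890420102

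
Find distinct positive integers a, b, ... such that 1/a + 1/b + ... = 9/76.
1/9 + 1/137 + 1/93708

Greedy algorithm:
9/76: ceiling(76/9) = 9, use 1/9
5/684: ceiling(684/5) = 137, use 1/137
1/93708: ceiling(93708/1) = 93708, use 1/93708
Result: 9/76 = 1/9 + 1/137 + 1/93708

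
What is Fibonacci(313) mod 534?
361

Matrix identity: Q^n = [[F_(n+1), F_n], [F_n, F_(n-1)]] with Q = [[1,1],[1,0]].
n = 313 = 100111001₂. Square-and-multiply, entries mod 534:
Q^1 = [[1,1],[1,0]]
Q^2 = (Q^1)² = [[2,1],[1,1]]
Q^4 = (Q^2)² = [[5,3],[3,2]]
Q^9 = (Q^4)²·Q = [[55,34],[34,21]]
Q^19 = (Q^9)²·Q = [[357,443],[443,448]]
Q^39 = (Q^19)²·Q = [[531,94],[94,437]]
Q^78 = (Q^39)² = [[301,212],[212,89]]
Q^156 = (Q^78)² = [[443,444],[444,533]]
Q^313 = (Q^156)²·Q = [[97,361],[361,270]]
F_313 mod 534 = Q^313[0][1] = 361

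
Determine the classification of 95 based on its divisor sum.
deficient

Proper divisors of 95: sum = 1 + 5 + 19 = 25
Since 25 < 95, 95 is deficient.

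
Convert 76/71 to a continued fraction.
[1; 14, 5]

Euclidean algorithm steps:
76 = 1 × 71 + 5
71 = 14 × 5 + 1
5 = 5 × 1 + 0
Continued fraction: [1; 14, 5]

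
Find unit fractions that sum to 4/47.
1/12 + 1/564

Greedy algorithm:
4/47: ceiling(47/4) = 12, use 1/12
1/564: ceiling(564/1) = 564, use 1/564
Result: 4/47 = 1/12 + 1/564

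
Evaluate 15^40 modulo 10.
5

Repeated squaring. Binary of 40 = 101000.
15^1 ≡ 5 (mod 10); 15^2 ≡ 5 (mod 10); 15^4 ≡ 5 (mod 10); 15^8 ≡ 5 (mod 10); 15^16 ≡ 5 (mod 10); 15^32 ≡ 5 (mod 10)
15^40 = 15^8 × 15^32 ≡ 5 (mod 10)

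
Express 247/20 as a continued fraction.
[12; 2, 1, 6]

Euclidean algorithm steps:
247 = 12 × 20 + 7
20 = 2 × 7 + 6
7 = 1 × 6 + 1
6 = 6 × 1 + 0
Continued fraction: [12; 2, 1, 6]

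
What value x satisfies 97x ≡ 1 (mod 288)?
193

gcd(97, 288) = 1, so the inverse exists.
Extended Euclidean algorithm on (288, 97):
288 = 2 × 97 + 94  ⟹  94 = (1)·288 + (-2)·97
97 = 1 × 94 + 3  ⟹  3 = (-1)·288 + (3)·97
94 = 31 × 3 + 1  ⟹  1 = (32)·288 + (-95)·97
So (-95)·97 ≡ 1 (mod 288), i.e. 97^(-1) ≡ -95 ≡ 193 (mod 288).
Check: 97 × 193 = 18721 ≡ 1 (mod 288)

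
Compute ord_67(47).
33

67 is prime, so ord(47) divides φ(67) = 66.
Divisors of 66: 1, 2, 3, 6, 11, 22, 33, 66.
Repeated squaring: 47^1 ≡ 47, 47^2 ≡ 65, 47^4 ≡ 4, 47^8 ≡ 16, 47^16 ≡ 55, 47^32 ≡ 10, 47^64 ≡ 33 (mod 67).
Test 47^d mod 67 for each divisor d in increasing order:
47^1 ≡ 47
47^2 ≡ 65
47^3 = 47^2·47^1 ≡ 40
47^6 = 47^4·47^2 ≡ 59
47^11 = 47^8·47^2·47^1 ≡ 37
47^22 = 47^16·47^4·47^2 ≡ 29
47^33 = 47^32·47^1 ≡ 1  ← first divisor giving 1
The order is 33.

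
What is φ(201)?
132

201 = 3 × 67
φ(n) = n × ∏(1 - 1/p) for each prime p dividing n
φ(201) = 201 × (1 - 1/3) × (1 - 1/67) = 132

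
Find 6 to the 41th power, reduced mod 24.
0

Repeated squaring. Binary of 41 = 101001.
6^1 ≡ 6 (mod 24); 6^2 ≡ 12 (mod 24); 6^4 ≡ 0 (mod 24); 6^8 ≡ 0 (mod 24); 6^16 ≡ 0 (mod 24); 6^32 ≡ 0 (mod 24)
6^41 = 6^1 × 6^8 × 6^32 ≡ 0 (mod 24)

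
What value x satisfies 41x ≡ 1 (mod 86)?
21

gcd(41, 86) = 1, so the inverse exists.
Extended Euclidean algorithm on (86, 41):
86 = 2 × 41 + 4  ⟹  4 = (1)·86 + (-2)·41
41 = 10 × 4 + 1  ⟹  1 = (-10)·86 + (21)·41
So (21)·41 ≡ 1 (mod 86), i.e. 41^(-1) ≡ 21 (mod 86).
Check: 41 × 21 = 861 ≡ 1 (mod 86)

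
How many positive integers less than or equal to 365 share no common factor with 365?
288

365 = 5 × 73
φ(n) = n × ∏(1 - 1/p) for each prime p dividing n
φ(365) = 365 × (1 - 1/5) × (1 - 1/73) = 288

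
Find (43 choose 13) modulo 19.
0

Using Lucas' theorem:
Write n=43 and k=13 in base 19:
n in base 19: [2, 5]
k in base 19: [0, 13]
C(43,13) mod 19 = ∏ C(n_i, k_i) mod 19
Digit binomials (mod 19): C(2,0) = 1; C(5,13) = 0 (k_i > n_i)
Product: 1 × 0 = 0 ≡ 0 (mod 19)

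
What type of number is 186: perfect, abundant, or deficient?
abundant

Proper divisors of 186: sum = 1 + 2 + 3 + 6 + 31 + 62 + 93 = 198
Since 198 > 186, 186 is abundant.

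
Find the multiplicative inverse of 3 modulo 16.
11

gcd(3, 16) = 1, so the inverse exists.
Extended Euclidean algorithm on (16, 3):
16 = 5 × 3 + 1  ⟹  1 = (1)·16 + (-5)·3
So (-5)·3 ≡ 1 (mod 16), i.e. 3^(-1) ≡ -5 ≡ 11 (mod 16).
Check: 3 × 11 = 33 ≡ 1 (mod 16)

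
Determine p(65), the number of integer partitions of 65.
2012558

p(n) counts ways to write n as a sum of positive integers (order ignored).
Euler's pentagonal recurrence: p(k) = p(k-1) + p(k-2) - p(k-5) - p(k-7) + p(k-12) + p(k-15) - ... (offsets j(3j∓1)/2, signs ++--, p(0)=1, p(<0)=0).
DP table for k = 0..64: p(0)=1, p(1)=1, p(2)=2, p(3)=3, p(4)=5, p(5)=7, p(6)=11, p(7)=15, p(8)=22, p(9)=30, p(10)=42, p(11)=56, p(12)=77, p(13)=101, p(14)=135, p(15)=176, p(16)=231, p(17)=297, p(18)=385, p(19)=490, p(20)=627, p(21)=792, p(22)=1002, p(23)=1255, p(24)=1575, p(25)=1958, p(26)=2436, p(27)=3010, p(28)=3718, p(29)=4565, p(30)=5604, p(31)=6842, p(32)=8349, p(33)=10143, p(34)=12310, p(35)=14883, p(36)=17977, p(37)=21637, p(38)=26015, p(39)=31185, p(40)=37338, p(41)=44583, p(42)=53174, p(43)=63261, p(44)=75175, p(45)=89134, p(46)=105558, p(47)=124754, p(48)=147273, p(49)=173525, p(50)=204226, p(51)=239943, p(52)=281589, p(53)=329931, p(54)=386155, p(55)=451276, p(56)=526823, p(57)=614154, p(58)=715220, p(59)=831820, p(60)=966467, p(61)=1121505, p(62)=1300156, p(63)=1505499, p(64)=1741630.
Final step: p(65) = p(64) + p(63) - p(60) - p(58) + p(53) + p(50) - p(43) - p(39) + p(30) + p(25) - p(14) - p(8)
= 1741630 + 1505499 - 966467 - 715220 + 329931 + 204226 - 63261 - 31185 + 5604 + 1958 - 135 - 22
= 2012558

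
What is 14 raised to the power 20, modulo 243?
88

Repeated squaring. Binary of 20 = 10100.
14^1 ≡ 14 (mod 243); 14^2 ≡ 196 (mod 243); 14^4 ≡ 22 (mod 243); 14^8 ≡ 241 (mod 243); 14^16 ≡ 4 (mod 243)
14^20 = 14^4 × 14^16 ≡ 88 (mod 243)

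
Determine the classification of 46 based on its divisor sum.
deficient

Proper divisors of 46: sum = 1 + 2 + 23 = 26
Since 26 < 46, 46 is deficient.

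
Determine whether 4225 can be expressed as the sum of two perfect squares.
0² + 65² (a=0, b=65)

Factorization: 4225 = 5^2 × 13^2
By Fermat: n is sum of two squares iff every prime p ≡ 3 (mod 4) appears to even power.
All primes ≡ 3 (mod 4) appear to even power.
Search a = 0, 1, 2, … for 4225 - a² a perfect square: first hit at a = 0: 4225 - 0 = 4225 = 65².
4225 = 0² + 65² = 0 + 4225 ✓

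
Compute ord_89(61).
88

89 is prime, so ord(61) divides φ(89) = 88.
Divisors of 88: 1, 2, 4, 8, 11, 22, 44, 88.
Repeated squaring: 61^1 ≡ 61, 61^2 ≡ 72, 61^4 ≡ 22, 61^8 ≡ 39, 61^16 ≡ 8, 61^32 ≡ 64, 61^64 ≡ 2 (mod 89).
Test 61^d mod 89 for each divisor d in increasing order:
61^1 ≡ 61
61^2 ≡ 72
61^4 ≡ 22
61^8 ≡ 39
61^11 = 61^8·61^2·61^1 ≡ 52
61^22 = 61^16·61^4·61^2 ≡ 34
61^44 = 61^32·61^8·61^4 ≡ 88
61^88 = 61^64·61^16·61^8 ≡ 1  ← first divisor giving 1
The order is 88.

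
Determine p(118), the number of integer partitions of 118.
1482074143

p(n) counts ways to write n as a sum of positive integers (order ignored).
Euler's pentagonal recurrence: p(k) = p(k-1) + p(k-2) - p(k-5) - p(k-7) + p(k-12) + p(k-15) - ... (offsets j(3j∓1)/2, signs ++--, p(0)=1, p(<0)=0).
DP table for k = 0..117: p(0)=1, p(1)=1, p(2)=2, p(3)=3, p(4)=5, p(5)=7, p(6)=11, p(7)=15, p(8)=22, p(9)=30, p(10)=42, p(11)=56, p(12)=77, p(13)=101, p(14)=135, p(15)=176, p(16)=231, p(17)=297, p(18)=385, p(19)=490, p(20)=627, p(21)=792, p(22)=1002, p(23)=1255, p(24)=1575, p(25)=1958, p(26)=2436, p(27)=3010, p(28)=3718, p(29)=4565, p(30)=5604, p(31)=6842, p(32)=8349, p(33)=10143, p(34)=12310, p(35)=14883, p(36)=17977, p(37)=21637, p(38)=26015, p(39)=31185, p(40)=37338, p(41)=44583, p(42)=53174, p(43)=63261, p(44)=75175, p(45)=89134, p(46)=105558, p(47)=124754, p(48)=147273, p(49)=173525, p(50)=204226, p(51)=239943, p(52)=281589, p(53)=329931, p(54)=386155, p(55)=451276, p(56)=526823, p(57)=614154, p(58)=715220, p(59)=831820, p(60)=966467, p(61)=1121505, p(62)=1300156, p(63)=1505499, p(64)=1741630, p(65)=2012558, p(66)=2323520, p(67)=2679689, p(68)=3087735, p(69)=3554345, p(70)=4087968, p(71)=4697205, p(72)=5392783, p(73)=6185689, p(74)=7089500, p(75)=8118264, p(76)=9289091, p(77)=10619863, p(78)=12132164, p(79)=13848650, p(80)=15796476, p(81)=18004327, p(82)=20506255, p(83)=23338469, p(84)=26543660, p(85)=30167357, p(86)=34262962, p(87)=38887673, p(88)=44108109, p(89)=49995925, p(90)=56634173, p(91)=64112359, p(92)=72533807, p(93)=82010177, p(94)=92669720, p(95)=104651419, p(96)=118114304, p(97)=133230930, p(98)=150198136, p(99)=169229875, p(100)=190569292, p(101)=214481126, p(102)=241265379, p(103)=271248950, p(104)=304801365, p(105)=342325709, p(106)=384276336, p(107)=431149389, p(108)=483502844, p(109)=541946240, p(110)=607163746, p(111)=679903203, p(112)=761002156, p(113)=851376628, p(114)=952050665, p(115)=1064144451, p(116)=1188908248, p(117)=1327710076.
Final step: p(118) = p(117) + p(116) - p(113) - p(111) + p(106) + p(103) - p(96) - p(92) + p(83) + p(78) - p(67) - p(61) + p(48) + p(41) - p(26) - p(18) + p(1)
= 1327710076 + 1188908248 - 851376628 - 679903203 + 384276336 + 271248950 - 118114304 - 72533807 + 23338469 + 12132164 - 2679689 - 1121505 + 147273 + 44583 - 2436 - 385 + 1
= 1482074143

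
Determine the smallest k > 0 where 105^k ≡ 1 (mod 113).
28

113 is prime, so ord(105) divides φ(113) = 112.
Divisors of 112: 1, 2, 4, 7, 8, 14, 16, 28, 56, 112.
Repeated squaring: 105^1 ≡ 105, 105^2 ≡ 64, 105^4 ≡ 28, 105^8 ≡ 106, 105^16 ≡ 49, 105^32 ≡ 28, 105^64 ≡ 106 (mod 113).
Test 105^d mod 113 for each divisor d in increasing order:
105^1 ≡ 105
105^2 ≡ 64
105^4 ≡ 28
105^7 = 105^4·105^2·105^1 ≡ 15
105^8 ≡ 106
105^14 = 105^8·105^4·105^2 ≡ 112
105^16 ≡ 49
105^28 = 105^16·105^8·105^4 ≡ 1  ← first divisor giving 1
The order is 28.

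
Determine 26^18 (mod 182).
78

Repeated squaring. Binary of 18 = 10010.
26^1 ≡ 26 (mod 182); 26^2 ≡ 130 (mod 182); 26^4 ≡ 156 (mod 182); 26^8 ≡ 130 (mod 182); 26^16 ≡ 156 (mod 182)
26^18 = 26^2 × 26^16 ≡ 78 (mod 182)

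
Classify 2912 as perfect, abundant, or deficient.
abundant

Proper divisors of 2912: sum = 1 + 2 + 4 + 7 + 8 + 13 + 14 + 16 + ... + 364 + 416 + 728 + 1456 (23 divisors) = 4144
Since 4144 > 2912, 2912 is abundant.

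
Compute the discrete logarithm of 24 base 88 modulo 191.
164

Baby-step giant-step with step n = ⌈√191⌉ = 14.
Baby steps 88^j mod 191 (j:value) for j=0..13: 0:1, 1:88, 2:104, 3:175, 4:120, 5:55, 6:65, 7:181, 8:75, 9:106, 10:160, 11:137, 12:23, 13:114.
Giant-step multiplier: 88^(-14) ≡ 88^(190-14) = 88^176 ≡ 170 (mod 191).
Giant steps γ_i = 24·170^i mod 191: γ_0=24, γ_1=69, γ_2=79, γ_3=60, γ_4=77, γ_5=102, γ_6=150, γ_7=97, γ_8=64, γ_9=184, γ_10=147, γ_11=160 (in table at j=10).
x = i·n + j = 11·14 + 10 = 164.
Check: 88^164 ≡ 24 (mod 191).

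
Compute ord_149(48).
148

149 is prime, so ord(48) divides φ(149) = 148.
Divisors of 148: 1, 2, 4, 37, 74, 148.
Repeated squaring: 48^1 ≡ 48, 48^2 ≡ 69, 48^4 ≡ 142, 48^8 ≡ 49, 48^16 ≡ 17, 48^32 ≡ 140, 48^64 ≡ 81, 48^128 ≡ 5 (mod 149).
Test 48^d mod 149 for each divisor d in increasing order:
48^1 ≡ 48
48^2 ≡ 69
48^4 ≡ 142
48^37 = 48^32·48^4·48^1 ≡ 44
48^74 = 48^64·48^8·48^2 ≡ 148
48^148 = 48^128·48^16·48^4 ≡ 1  ← first divisor giving 1
The order is 148.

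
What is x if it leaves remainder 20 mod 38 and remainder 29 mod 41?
1464

Using Chinese Remainder Theorem:
M = 38 × 41 = 1558
M1 = 41, M2 = 38
y1 = 41^(-1) mod 38 = 13
y2 = 38^(-1) mod 41 = 27
x = (20×41×13 + 29×38×27) mod 1558 = 1464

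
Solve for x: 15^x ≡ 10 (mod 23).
17

Baby-step giant-step with step n = ⌈√23⌉ = 5.
Baby steps 15^j mod 23 (j:value) for j=0..4: 0:1, 1:15, 2:18, 3:17, 4:2.
Giant-step multiplier: 15^(-5) ≡ 15^(22-5) = 15^17 ≡ 10 (mod 23).
Giant steps γ_i = 10·10^i mod 23: γ_0=10, γ_1=8, γ_2=11, γ_3=18 (in table at j=2).
x = i·n + j = 3·5 + 2 = 17.
Check: 15^17 ≡ 10 (mod 23).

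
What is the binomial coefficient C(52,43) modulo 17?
0

Using Lucas' theorem:
Write n=52 and k=43 in base 17:
n in base 17: [3, 1]
k in base 17: [2, 9]
C(52,43) mod 17 = ∏ C(n_i, k_i) mod 17
Digit binomials (mod 17): C(3,2) = 3; C(1,9) = 0 (k_i > n_i)
Product: 3 × 0 = 0 ≡ 0 (mod 17)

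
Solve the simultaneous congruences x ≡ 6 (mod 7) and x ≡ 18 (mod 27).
153

Using Chinese Remainder Theorem:
M = 7 × 27 = 189
M1 = 27, M2 = 7
y1 = 27^(-1) mod 7 = 6
y2 = 7^(-1) mod 27 = 4
x = (6×27×6 + 18×7×4) mod 189 = 153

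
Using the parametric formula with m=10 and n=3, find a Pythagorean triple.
(91, 60, 109)

Euclid's formula: a = m² - n², b = 2mn, c = m² + n²
m = 10, n = 3
a = 10² - 3² = 100 - 9 = 91
b = 2 × 10 × 3 = 60
c = 10² + 3² = 100 + 9 = 109
Verification: 91² + 60² = 8281 + 3600 = 11881 = 109² ✓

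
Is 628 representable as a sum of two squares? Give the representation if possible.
12² + 22² (a=12, b=22)

Factorization: 628 = 2^2 × 157
By Fermat: n is sum of two squares iff every prime p ≡ 3 (mod 4) appears to even power.
All primes ≡ 3 (mod 4) appear to even power.
Search a = 0, 1, 2, … for 628 - a² a perfect square: first hit at a = 12: 628 - 144 = 484 = 22².
628 = 12² + 22² = 144 + 484 ✓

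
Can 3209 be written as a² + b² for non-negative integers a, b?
20² + 53² (a=20, b=53)

Factorization: 3209 = 3209
By Fermat: n is sum of two squares iff every prime p ≡ 3 (mod 4) appears to even power.
All primes ≡ 3 (mod 4) appear to even power.
Search a = 0, 1, 2, … for 3209 - a² a perfect square: first hit at a = 20: 3209 - 400 = 2809 = 53².
3209 = 20² + 53² = 400 + 2809 ✓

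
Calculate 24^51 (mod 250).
24

Repeated squaring. Binary of 51 = 110011.
24^1 ≡ 24 (mod 250); 24^2 ≡ 76 (mod 250); 24^4 ≡ 26 (mod 250); 24^8 ≡ 176 (mod 250); 24^16 ≡ 226 (mod 250); 24^32 ≡ 76 (mod 250)
24^51 = 24^1 × 24^2 × 24^16 × 24^32 ≡ 24 (mod 250)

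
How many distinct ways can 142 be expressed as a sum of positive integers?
18440293320

p(n) counts ways to write n as a sum of positive integers (order ignored).
Euler's pentagonal recurrence: p(k) = p(k-1) + p(k-2) - p(k-5) - p(k-7) + p(k-12) + p(k-15) - ... (offsets j(3j∓1)/2, signs ++--, p(0)=1, p(<0)=0).
DP table for k = 0..141: p(0)=1, p(1)=1, p(2)=2, p(3)=3, p(4)=5, p(5)=7, p(6)=11, p(7)=15, p(8)=22, p(9)=30, p(10)=42, p(11)=56, p(12)=77, p(13)=101, p(14)=135, p(15)=176, p(16)=231, p(17)=297, p(18)=385, p(19)=490, p(20)=627, p(21)=792, p(22)=1002, p(23)=1255, p(24)=1575, p(25)=1958, p(26)=2436, p(27)=3010, p(28)=3718, p(29)=4565, p(30)=5604, p(31)=6842, p(32)=8349, p(33)=10143, p(34)=12310, p(35)=14883, p(36)=17977, p(37)=21637, p(38)=26015, p(39)=31185, p(40)=37338, p(41)=44583, p(42)=53174, p(43)=63261, p(44)=75175, p(45)=89134, p(46)=105558, p(47)=124754, p(48)=147273, p(49)=173525, p(50)=204226, p(51)=239943, p(52)=281589, p(53)=329931, p(54)=386155, p(55)=451276, p(56)=526823, p(57)=614154, p(58)=715220, p(59)=831820, p(60)=966467, p(61)=1121505, p(62)=1300156, p(63)=1505499, p(64)=1741630, p(65)=2012558, p(66)=2323520, p(67)=2679689, p(68)=3087735, p(69)=3554345, p(70)=4087968, p(71)=4697205, p(72)=5392783, p(73)=6185689, p(74)=7089500, p(75)=8118264, p(76)=9289091, p(77)=10619863, p(78)=12132164, p(79)=13848650, p(80)=15796476, p(81)=18004327, p(82)=20506255, p(83)=23338469, p(84)=26543660, p(85)=30167357, p(86)=34262962, p(87)=38887673, p(88)=44108109, p(89)=49995925, p(90)=56634173, p(91)=64112359, p(92)=72533807, p(93)=82010177, p(94)=92669720, p(95)=104651419, p(96)=118114304, p(97)=133230930, p(98)=150198136, p(99)=169229875, p(100)=190569292, p(101)=214481126, p(102)=241265379, p(103)=271248950, p(104)=304801365, p(105)=342325709, p(106)=384276336, p(107)=431149389, p(108)=483502844, p(109)=541946240, p(110)=607163746, p(111)=679903203, p(112)=761002156, p(113)=851376628, p(114)=952050665, p(115)=1064144451, p(116)=1188908248, p(117)=1327710076, p(118)=1482074143, p(119)=1653668665, p(120)=1844349560, p(121)=2056148051, p(122)=2291320912, p(123)=2552338241, p(124)=2841940500, p(125)=3163127352, p(126)=3519222692, p(127)=3913864295, p(128)=4351078600, p(129)=4835271870, p(130)=5371315400, p(131)=5964539504, p(132)=6620830889, p(133)=7346629512, p(134)=8149040695, p(135)=9035836076, p(136)=10015581680, p(137)=11097645016, p(138)=12292341831, p(139)=13610949895, p(140)=15065878135, p(141)=16670689208.
Final step: p(142) = p(141) + p(140) - p(137) - p(135) + p(130) + p(127) - p(120) - p(116) + p(107) + p(102) - p(91) - p(85) + p(72) + p(65) - p(50) - p(42) + p(25) + p(16)
= 16670689208 + 15065878135 - 11097645016 - 9035836076 + 5371315400 + 3913864295 - 1844349560 - 1188908248 + 431149389 + 241265379 - 64112359 - 30167357 + 5392783 + 2012558 - 204226 - 53174 + 1958 + 231
= 18440293320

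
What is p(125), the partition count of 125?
3163127352

p(n) counts ways to write n as a sum of positive integers (order ignored).
Euler's pentagonal recurrence: p(k) = p(k-1) + p(k-2) - p(k-5) - p(k-7) + p(k-12) + p(k-15) - ... (offsets j(3j∓1)/2, signs ++--, p(0)=1, p(<0)=0).
DP table for k = 0..124: p(0)=1, p(1)=1, p(2)=2, p(3)=3, p(4)=5, p(5)=7, p(6)=11, p(7)=15, p(8)=22, p(9)=30, p(10)=42, p(11)=56, p(12)=77, p(13)=101, p(14)=135, p(15)=176, p(16)=231, p(17)=297, p(18)=385, p(19)=490, p(20)=627, p(21)=792, p(22)=1002, p(23)=1255, p(24)=1575, p(25)=1958, p(26)=2436, p(27)=3010, p(28)=3718, p(29)=4565, p(30)=5604, p(31)=6842, p(32)=8349, p(33)=10143, p(34)=12310, p(35)=14883, p(36)=17977, p(37)=21637, p(38)=26015, p(39)=31185, p(40)=37338, p(41)=44583, p(42)=53174, p(43)=63261, p(44)=75175, p(45)=89134, p(46)=105558, p(47)=124754, p(48)=147273, p(49)=173525, p(50)=204226, p(51)=239943, p(52)=281589, p(53)=329931, p(54)=386155, p(55)=451276, p(56)=526823, p(57)=614154, p(58)=715220, p(59)=831820, p(60)=966467, p(61)=1121505, p(62)=1300156, p(63)=1505499, p(64)=1741630, p(65)=2012558, p(66)=2323520, p(67)=2679689, p(68)=3087735, p(69)=3554345, p(70)=4087968, p(71)=4697205, p(72)=5392783, p(73)=6185689, p(74)=7089500, p(75)=8118264, p(76)=9289091, p(77)=10619863, p(78)=12132164, p(79)=13848650, p(80)=15796476, p(81)=18004327, p(82)=20506255, p(83)=23338469, p(84)=26543660, p(85)=30167357, p(86)=34262962, p(87)=38887673, p(88)=44108109, p(89)=49995925, p(90)=56634173, p(91)=64112359, p(92)=72533807, p(93)=82010177, p(94)=92669720, p(95)=104651419, p(96)=118114304, p(97)=133230930, p(98)=150198136, p(99)=169229875, p(100)=190569292, p(101)=214481126, p(102)=241265379, p(103)=271248950, p(104)=304801365, p(105)=342325709, p(106)=384276336, p(107)=431149389, p(108)=483502844, p(109)=541946240, p(110)=607163746, p(111)=679903203, p(112)=761002156, p(113)=851376628, p(114)=952050665, p(115)=1064144451, p(116)=1188908248, p(117)=1327710076, p(118)=1482074143, p(119)=1653668665, p(120)=1844349560, p(121)=2056148051, p(122)=2291320912, p(123)=2552338241, p(124)=2841940500.
Final step: p(125) = p(124) + p(123) - p(120) - p(118) + p(113) + p(110) - p(103) - p(99) + p(90) + p(85) - p(74) - p(68) + p(55) + p(48) - p(33) - p(25) + p(8)
= 2841940500 + 2552338241 - 1844349560 - 1482074143 + 851376628 + 607163746 - 271248950 - 169229875 + 56634173 + 30167357 - 7089500 - 3087735 + 451276 + 147273 - 10143 - 1958 + 22
= 3163127352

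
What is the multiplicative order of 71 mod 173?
172

173 is prime, so ord(71) divides φ(173) = 172.
Divisors of 172: 1, 2, 4, 43, 86, 172.
Repeated squaring: 71^1 ≡ 71, 71^2 ≡ 24, 71^4 ≡ 57, 71^8 ≡ 135, 71^16 ≡ 60, 71^32 ≡ 140, 71^64 ≡ 51, 71^128 ≡ 6 (mod 173).
Test 71^d mod 173 for each divisor d in increasing order:
71^1 ≡ 71
71^2 ≡ 24
71^4 ≡ 57
71^43 = 71^32·71^8·71^2·71^1 ≡ 93
71^86 = 71^64·71^16·71^4·71^2 ≡ 172
71^172 = 71^128·71^32·71^8·71^4 ≡ 1  ← first divisor giving 1
The order is 172.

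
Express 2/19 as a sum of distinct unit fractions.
1/10 + 1/190

Greedy algorithm:
2/19: ceiling(19/2) = 10, use 1/10
1/190: ceiling(190/1) = 190, use 1/190
Result: 2/19 = 1/10 + 1/190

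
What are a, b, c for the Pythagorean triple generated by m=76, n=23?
(5247, 3496, 6305)

Euclid's formula: a = m² - n², b = 2mn, c = m² + n²
m = 76, n = 23
a = 76² - 23² = 5776 - 529 = 5247
b = 2 × 76 × 23 = 3496
c = 76² + 23² = 5776 + 529 = 6305
Verification: 5247² + 3496² = 27531009 + 12222016 = 39753025 = 6305² ✓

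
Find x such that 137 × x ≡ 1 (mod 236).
205

gcd(137, 236) = 1, so the inverse exists.
Extended Euclidean algorithm on (236, 137):
236 = 1 × 137 + 99  ⟹  99 = (1)·236 + (-1)·137
137 = 1 × 99 + 38  ⟹  38 = (-1)·236 + (2)·137
99 = 2 × 38 + 23  ⟹  23 = (3)·236 + (-5)·137
38 = 1 × 23 + 15  ⟹  15 = (-4)·236 + (7)·137
23 = 1 × 15 + 8  ⟹  8 = (7)·236 + (-12)·137
15 = 1 × 8 + 7  ⟹  7 = (-11)·236 + (19)·137
8 = 1 × 7 + 1  ⟹  1 = (18)·236 + (-31)·137
So (-31)·137 ≡ 1 (mod 236), i.e. 137^(-1) ≡ -31 ≡ 205 (mod 236).
Check: 137 × 205 = 28085 ≡ 1 (mod 236)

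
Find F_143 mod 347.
331

Matrix identity: Q^n = [[F_(n+1), F_n], [F_n, F_(n-1)]] with Q = [[1,1],[1,0]].
n = 143 = 10001111₂. Square-and-multiply, entries mod 347:
Q^1 = [[1,1],[1,0]]
Q^2 = (Q^1)² = [[2,1],[1,1]]
Q^4 = (Q^2)² = [[5,3],[3,2]]
Q^8 = (Q^4)² = [[34,21],[21,13]]
Q^17 = (Q^8)²·Q = [[155,209],[209,293]]
Q^35 = (Q^17)²·Q = [[330,41],[41,289]]
Q^71 = (Q^35)²·Q = [[283,235],[235,48]]
Q^143 = (Q^71)²·Q = [[41,331],[331,57]]
F_143 mod 347 = Q^143[0][1] = 331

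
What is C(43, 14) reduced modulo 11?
8

Using Lucas' theorem:
Write n=43 and k=14 in base 11:
n in base 11: [3, 10]
k in base 11: [1, 3]
C(43,14) mod 11 = ∏ C(n_i, k_i) mod 11
Digit binomials (mod 11): C(3,1) = 3; C(10,3) = 120 ≡ 10
Product: 3 × 10 = 30 ≡ 8 (mod 11)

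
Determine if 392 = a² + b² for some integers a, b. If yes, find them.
14² + 14² (a=14, b=14)

Factorization: 392 = 2^3 × 7^2
By Fermat: n is sum of two squares iff every prime p ≡ 3 (mod 4) appears to even power.
All primes ≡ 3 (mod 4) appear to even power.
Search a = 0, 1, 2, … for 392 - a² a perfect square: first hit at a = 14: 392 - 196 = 196 = 14².
392 = 14² + 14² = 196 + 196 ✓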